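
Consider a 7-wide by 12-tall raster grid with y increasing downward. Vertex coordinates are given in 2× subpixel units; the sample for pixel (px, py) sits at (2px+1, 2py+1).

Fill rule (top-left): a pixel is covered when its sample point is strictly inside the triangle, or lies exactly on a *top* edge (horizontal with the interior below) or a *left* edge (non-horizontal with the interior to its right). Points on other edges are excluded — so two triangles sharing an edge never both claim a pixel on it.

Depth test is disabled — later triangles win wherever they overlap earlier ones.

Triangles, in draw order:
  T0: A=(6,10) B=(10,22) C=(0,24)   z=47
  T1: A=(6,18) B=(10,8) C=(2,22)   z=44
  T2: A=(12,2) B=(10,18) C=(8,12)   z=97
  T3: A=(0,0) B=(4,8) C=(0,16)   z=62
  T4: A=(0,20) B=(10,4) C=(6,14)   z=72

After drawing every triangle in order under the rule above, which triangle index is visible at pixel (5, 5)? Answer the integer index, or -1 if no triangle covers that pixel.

T0:
  2·area = 128
  edge (6, 10)→(10, 22): d=(4,12) right/bottom  bias=-1
  edge (10, 22)→(0, 24): d=(-10,2) right/bottom  bias=-1
  edge (0, 24)→(6, 10): d=(6,-14) top-left  bias=+0
    (1,0)@(3, 1): e=[0,224,-96] → ·  [on edge]
    (4,1)@(9, 3): e=[-64,192,0] → ·  [on edge]
    (2,3)@(5, 7): e=[0,160,-32] → ·  [on edge]
    (2,6)@(5, 13): e=[24,100,4] → █
    (3,6)@(7, 13): e=[0,96,32] → ·  [on edge]
    (2,7)@(5, 15): e=[32,80,16] → █
    (3,7)@(7, 15): e=[8,76,44] → █
    (4,7)@(9, 15): e=[-16,72,72] → ·
    (1,8)@(3, 17): e=[64,64,0] → █  [on edge]
    (4,8)@(9, 17): e=[-8,52,84] → ·
    (1,9)@(3, 19): e=[72,44,12] → █
    (4,9)@(9, 19): e=[0,32,96] → ·  [on edge]
    (2,11)@(5, 23): e=[64,0,64] → ·  [on edge]
  covered (15 px):
    · · · · · · ·
    · · · · · · ·
    · · · · · · ·
    · · · · · · ·
    · · · · · · ·
    · · · · · · ·
    · · █ · · · ·
    · · █ █ · · ·
    · █ █ █ · · ·
    · █ █ █ · · ·
    · █ █ █ █ · ·
    █ █ · · · · ·
T1:
  2·area = 24  (B↔C swapped to make it positive)
  edge (6, 18)→(2, 22): d=(-4,4) right/bottom  bias=-1
  edge (2, 22)→(10, 8): d=(8,-14) top-left  bias=+0
  edge (10, 8)→(6, 18): d=(-4,10) right/bottom  bias=-1
    (6,5)@(13, 11): e=[0,66,-42] → ·  [on edge]
    (5,6)@(11, 13): e=[0,54,-30] → ·  [on edge]
    (3,7)@(7, 15): e=[8,14,2] → █
    (4,7)@(9, 15): e=[0,42,-18] → ·  [on edge]
    (2,8)@(5, 17): e=[8,2,14] → █
    (3,8)@(7, 17): e=[0,30,-6] → ·  [on edge]
    (2,9)@(5, 19): e=[0,18,6] → ·  [on edge]
    (1,10)@(3, 21): e=[0,6,18] → ·  [on edge]
    (0,11)@(1, 23): e=[0,-6,30] → ·  [on edge]
  covered (2 px):
    · · · · · · ·
    · · · · · · ·
    · · · · · · ·
    · · · · · · ·
    · · · · · · ·
    · · · · · · ·
    · · · · · · ·
    · · · █ · · ·
    · · █ · · · ·
    · · · · · · ·
    · · · · · · ·
    · · · · · · ·
T2:
  2·area = 44
  edge (12, 2)→(10, 18): d=(-2,16) right/bottom  bias=-1
  edge (10, 18)→(8, 12): d=(-2,-6) top-left  bias=+0
  edge (8, 12)→(12, 2): d=(4,-10) top-left  bias=+0
    (2,1)@(5, 3): e=[110,0,-66] → ·  [on edge]
    (5,2)@(11, 5): e=[10,32,2] → █
    (6,2)@(13, 5): e=[-22,44,22] → ·
    (5,3)@(11, 7): e=[6,28,10] → █
    (6,3)@(13, 7): e=[-26,40,30] → ·
    (3,4)@(7, 9): e=[66,0,-22] → ·  [on edge]
    (5,4)@(11, 9): e=[2,24,18] → █
    (6,4)@(13, 9): e=[-30,36,38] → ·
    (4,5)@(9, 11): e=[30,8,6] → █
    (5,5)@(11, 11): e=[-2,20,26] → ·
    (4,6)@(9, 13): e=[26,4,14] → █
    (5,6)@(11, 13): e=[-6,16,34] → ·
    (4,7)@(9, 15): e=[22,0,22] → █  [on edge]
    (5,10)@(11, 21): e=[-22,0,66] → ·  [on edge]
  covered (6 px):
    · · · · · · ·
    · · · · · · ·
    · · · · · █ ·
    · · · · · █ ·
    · · · · · █ ·
    · · · · █ · ·
    · · · · █ · ·
    · · · · █ · ·
    · · · · · · ·
    · · · · · · ·
    · · · · · · ·
    · · · · · · ·
T3:
  2·area = 64
  edge (0, 0)→(4, 8): d=(4,8) right/bottom  bias=-1
  edge (4, 8)→(0, 16): d=(-4,8) right/bottom  bias=-1
  edge (0, 16)→(0, 0): d=(0,-16) top-left  bias=+0
    (0,1)@(1, 3): e=[4,44,16] → █
    (1,1)@(3, 3): e=[-12,28,48] → ·
    (0,2)@(1, 5): e=[12,36,16] → █
    (1,2)@(3, 5): e=[-4,20,48] → ·
    (0,3)@(1, 7): e=[20,28,16] → █
    (1,3)@(3, 7): e=[4,12,48] → █
    (2,3)@(5, 7): e=[-12,-4,80] → ·
    (0,4)@(1, 9): e=[28,20,16] → █
    (2,4)@(5, 9): e=[-4,-12,80] → ·
    (0,5)@(1, 11): e=[36,12,16] → █
    (1,5)@(3, 11): e=[20,-4,48] → ·
    (0,6)@(1, 13): e=[44,4,16] → █
  covered (8 px):
    · · · · · · ·
    █ · · · · · ·
    █ · · · · · ·
    █ █ · · · · ·
    █ █ · · · · ·
    █ · · · · · ·
    █ · · · · · ·
    · · · · · · ·
    · · · · · · ·
    · · · · · · ·
    · · · · · · ·
    · · · · · · ·
T4:
  2·area = 36
  edge (0, 20)→(10, 4): d=(10,-16) top-left  bias=+0
  edge (10, 4)→(6, 14): d=(-4,10) right/bottom  bias=-1
  edge (6, 14)→(0, 20): d=(-6,6) right/bottom  bias=-1
    (6,3)@(13, 7): e=[78,-42,0] → ·  [on edge]
    (3,4)@(7, 9): e=[2,10,24] → █
    (4,4)@(9, 9): e=[34,-10,12] → ·
    (5,4)@(11, 9): e=[66,-30,0] → ·  [on edge]
    (3,5)@(7, 11): e=[22,2,12] → █
    (4,5)@(9, 11): e=[54,-18,0] → ·  [on edge]
    (2,6)@(5, 13): e=[10,14,12] → █
    (3,6)@(7, 13): e=[42,-6,0] → ·  [on edge]
    (2,7)@(5, 15): e=[30,6,0] → ·  [on edge]
    (1,8)@(3, 17): e=[18,18,0] → ·  [on edge]
    (0,9)@(1, 19): e=[6,30,0] → ·  [on edge]
  covered (3 px):
    · · · · · · ·
    · · · · · · ·
    · · · · · · ·
    · · · · · · ·
    · · · █ · · ·
    · · · █ · · ·
    · · █ · · · ·
    · · · · · · ·
    · · · · · · ·
    · · · · · · ·
    · · · · · · ·
    · · · · · · ·

Z-buffer (winner per pixel, '.' = empty):
  . . . . . . .
  3 . . . . . .
  3 . . . . 2 .
  3 3 . . . 2 .
  3 3 . 4 . 2 .
  3 . . 4 2 . .
  3 . 4 . 2 . .
  . . 0 1 2 . .
  . 0 1 0 . . .
  . 0 0 0 . . .
  . 0 0 0 0 . .
  0 0 . . . . .

Answer: -1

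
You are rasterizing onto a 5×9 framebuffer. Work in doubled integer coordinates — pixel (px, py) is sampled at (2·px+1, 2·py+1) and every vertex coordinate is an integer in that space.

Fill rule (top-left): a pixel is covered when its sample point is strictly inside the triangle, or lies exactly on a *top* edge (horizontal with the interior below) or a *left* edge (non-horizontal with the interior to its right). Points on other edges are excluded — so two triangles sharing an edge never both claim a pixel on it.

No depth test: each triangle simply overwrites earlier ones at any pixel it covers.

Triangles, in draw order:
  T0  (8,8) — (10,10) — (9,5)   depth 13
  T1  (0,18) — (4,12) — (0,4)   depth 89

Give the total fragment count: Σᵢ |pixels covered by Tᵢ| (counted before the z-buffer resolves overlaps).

T0:
  2·area = 8  (B↔C swapped to make it positive)
  edge (8, 8)→(9, 5): d=(1,-3) top-left  bias=+0
  edge (9, 5)→(10, 10): d=(1,5) right/bottom  bias=-1
  edge (10, 10)→(8, 8): d=(-2,-2) top-left  bias=+0
    (0,0)@(1, 1): e=[-28,36,0] → ·  [on edge]
    (1,1)@(3, 3): e=[-20,28,0] → ·  [on edge]
    (2,2)@(5, 5): e=[-12,20,0] → ·  [on edge]
    (4,2)@(9, 5): e=[0,0,8] → ·  [on edge]
    (3,3)@(7, 7): e=[-4,12,0] → ·  [on edge]
    (4,3)@(9, 7): e=[2,2,4] → #
    (4,4)@(9, 9): e=[4,4,0] → #  [on edge]
    (3,5)@(7, 11): e=[0,16,-8] → ·  [on edge]
    (4,5)@(9, 11): e=[6,6,-4] → ·
    (2,8)@(5, 17): e=[0,32,-24] → ·  [on edge]
  covered (2 px):
    · · · · ·
    · · · · ·
    · · · · ·
    · · · · #
    · · · · #
    · · · · ·
    · · · · ·
    · · · · ·
    · · · · ·
T1:
  2·area = 56  (B↔C swapped to make it positive)
  edge (0, 18)→(0, 4): d=(0,-14) top-left  bias=+0
  edge (0, 4)→(4, 12): d=(4,8) right/bottom  bias=-1
  edge (4, 12)→(0, 18): d=(-4,6) right/bottom  bias=-1
    (0,3)@(1, 7): e=[14,4,38] → #
    (1,3)@(3, 7): e=[42,-12,26] → ·
    (0,4)@(1, 9): e=[14,12,30] → #
    (1,4)@(3, 9): e=[42,-4,18] → ·
    (0,5)@(1, 11): e=[14,20,22] → #
    (1,5)@(3, 11): e=[42,4,10] → #
    (2,5)@(5, 11): e=[70,-12,-2] → ·
    (0,6)@(1, 13): e=[14,28,14] → #
    (2,6)@(5, 13): e=[70,-4,-10] → ·
    (0,7)@(1, 15): e=[14,36,6] → #
    (1,7)@(3, 15): e=[42,20,-6] → ·
    (0,8)@(1, 17): e=[14,44,-2] → ·
  covered (7 px):
    · · · · ·
    · · · · ·
    · · · · ·
    # · · · ·
    # · · · ·
    # # · · ·
    # # · · ·
    # · · · ·
    · · · · ·

Final: 9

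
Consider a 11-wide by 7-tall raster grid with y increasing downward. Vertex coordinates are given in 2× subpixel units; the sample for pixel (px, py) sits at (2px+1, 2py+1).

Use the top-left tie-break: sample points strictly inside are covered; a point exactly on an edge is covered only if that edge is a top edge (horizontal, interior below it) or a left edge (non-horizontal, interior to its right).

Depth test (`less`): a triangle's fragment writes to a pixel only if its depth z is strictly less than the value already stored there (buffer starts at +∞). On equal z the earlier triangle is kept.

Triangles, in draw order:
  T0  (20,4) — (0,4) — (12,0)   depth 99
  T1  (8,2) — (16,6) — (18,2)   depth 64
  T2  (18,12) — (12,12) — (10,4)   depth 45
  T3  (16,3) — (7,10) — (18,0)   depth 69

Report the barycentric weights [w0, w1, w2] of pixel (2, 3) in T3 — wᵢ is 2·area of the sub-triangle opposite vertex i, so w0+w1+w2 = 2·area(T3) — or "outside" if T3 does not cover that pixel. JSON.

T0:
  2·area = 80
  edge (20, 4)→(0, 4): d=(-20,0) right/bottom  bias=-1
  edge (0, 4)→(12, 0): d=(12,-4) top-left  bias=+0
  edge (12, 0)→(20, 4): d=(8,4) right/bottom  bias=-1
    (4,0)@(9, 1): e=[60,0,20] → #  [on edge]
    (5,0)@(11, 1): e=[60,8,12] → #
    (6,0)@(13, 1): e=[60,16,4] → #
    (7,0)@(15, 1): e=[60,24,-4] → ·
    (1,1)@(3, 3): e=[20,0,60] → #  [on edge]
    (2,1)@(5, 3): e=[20,8,52] → #
    (3,1)@(7, 3): e=[20,16,44] → #
    (7,1)@(15, 3): e=[20,48,12] → #
    (8,1)@(17, 3): e=[20,56,4] → #
    (9,1)@(19, 3): e=[20,64,-4] → ·
    (1,2)@(3, 5): e=[-20,24,76] → ·
    (2,2)@(5, 5): e=[-20,32,68] → ·
  covered (11 px):
    · · · · # # # · · · ·
    · # # # # # # # # · ·
    · · · · · · · · · · ·
    · · · · · · · · · · ·
    · · · · · · · · · · ·
    · · · · · · · · · · ·
    · · · · · · · · · · ·
T1:
  2·area = 40  (B↔C swapped to make it positive)
  edge (8, 2)→(18, 2): d=(10,0) top-left  bias=+0
  edge (18, 2)→(16, 6): d=(-2,4) right/bottom  bias=-1
  edge (16, 6)→(8, 2): d=(-8,-4) top-left  bias=+0
    (5,1)@(11, 3): e=[10,26,4] → #
    (6,1)@(13, 3): e=[10,18,12] → #
    (7,1)@(15, 3): e=[10,10,20] → #
    (8,1)@(17, 3): e=[10,2,28] → #
    (9,1)@(19, 3): e=[10,-6,36] → ·
    (5,2)@(11, 5): e=[30,22,-12] → ·
    (6,2)@(13, 5): e=[30,14,-4] → ·
    (7,2)@(15, 5): e=[30,6,4] → #
    (8,2)@(17, 5): e=[30,-2,12] → ·
    (7,3)@(15, 7): e=[50,2,-12] → ·
  covered (5 px):
    · · · · · · · · · · ·
    · · · · · # # # # · ·
    · · · · · · · # · · ·
    · · · · · · · · · · ·
    · · · · · · · · · · ·
    · · · · · · · · · · ·
    · · · · · · · · · · ·
T2:
  2·area = 48
  edge (18, 12)→(12, 12): d=(-6,0) right/bottom  bias=-1
  edge (12, 12)→(10, 4): d=(-2,-8) top-left  bias=+0
  edge (10, 4)→(18, 12): d=(8,8) right/bottom  bias=-1
    (3,0)@(7, 1): e=[66,-18,0] → ·  [on edge]
    (4,1)@(9, 3): e=[54,-6,0] → ·  [on edge]
    (5,2)@(11, 5): e=[42,6,0] → ·  [on edge]
    (5,3)@(11, 7): e=[30,2,16] → #
    (6,3)@(13, 7): e=[30,18,0] → ·  [on edge]
    (5,4)@(11, 9): e=[18,-2,32] → ·
    (6,4)@(13, 9): e=[18,14,16] → #
    (7,4)@(15, 9): e=[18,30,0] → ·  [on edge]
    (6,5)@(13, 11): e=[6,10,32] → #
    (7,5)@(15, 11): e=[6,26,16] → #
    (8,5)@(17, 11): e=[6,42,0] → ·  [on edge]
    (6,6)@(13, 13): e=[-6,6,48] → ·
    (9,6)@(19, 13): e=[-6,54,0] → ·  [on edge]
  covered (4 px):
    · · · · · · · · · · ·
    · · · · · · · · · · ·
    · · · · · · · · · · ·
    · · · · · # · · · · ·
    · · · · · · # · · · ·
    · · · · · · # # · · ·
    · · · · · · · · · · ·
T3:
  2·area = 13
  edge (16, 3)→(7, 10): d=(-9,7) right/bottom  bias=-1
  edge (7, 10)→(18, 0): d=(11,-10) top-left  bias=+0
  edge (18, 0)→(16, 3): d=(-2,3) right/bottom  bias=-1
    (8,0)@(17, 1): e=[11,1,1] → #
    (9,0)@(19, 1): e=[-3,21,-5] → ·
    (7,1)@(15, 3): e=[7,3,3] → #
    (8,1)@(17, 3): e=[-7,23,-3] → ·
    (6,2)@(13, 5): e=[3,5,5] → #
    (7,2)@(15, 5): e=[-11,25,-1] → ·
    (6,3)@(13, 7): e=[-15,27,1] → ·
  covered (3 px):
    · · · · · · · · # · ·
    · · · · · · · # · · ·
    · · · · · · # · · · ·
    · · · · · · · · · · ·
    · · · · · · · · · · ·
    · · · · · · · · · · ·
    · · · · · · · · · · ·

Final: "outside"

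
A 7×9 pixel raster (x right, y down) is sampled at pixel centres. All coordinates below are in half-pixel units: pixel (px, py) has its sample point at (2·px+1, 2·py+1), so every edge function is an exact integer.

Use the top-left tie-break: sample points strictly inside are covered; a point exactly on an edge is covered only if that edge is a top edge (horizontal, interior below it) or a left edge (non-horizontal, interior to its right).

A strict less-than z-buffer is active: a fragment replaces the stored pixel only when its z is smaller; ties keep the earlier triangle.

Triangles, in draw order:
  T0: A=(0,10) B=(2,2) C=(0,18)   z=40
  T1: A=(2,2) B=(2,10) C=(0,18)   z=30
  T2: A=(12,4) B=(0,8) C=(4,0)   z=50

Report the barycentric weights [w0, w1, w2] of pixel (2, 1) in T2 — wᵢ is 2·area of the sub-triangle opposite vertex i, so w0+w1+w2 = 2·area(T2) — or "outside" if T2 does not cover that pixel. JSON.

T0:
  2·area = 16
  edge (0, 10)→(2, 2): d=(2,-8) top-left  bias=+0
  edge (2, 2)→(0, 18): d=(-2,16) right/bottom  bias=-1
  edge (0, 18)→(0, 10): d=(0,-8) top-left  bias=+0
    (0,3)@(1, 7): e=[2,6,8] → X
    (1,3)@(3, 7): e=[18,-26,24] → .
    (0,4)@(1, 9): e=[6,2,8] → X
    (1,4)@(3, 9): e=[22,-30,24] → .
    (0,5)@(1, 11): e=[10,-2,8] → .
  covered (2 px):
    . . . . . . .
    . . . . . . .
    . . . . . . .
    X . . . . . .
    X . . . . . .
    . . . . . . .
    . . . . . . .
    . . . . . . .
    . . . . . . .
T1:
  2·area = 16
  edge (2, 2)→(2, 10): d=(0,8) right/bottom  bias=-1
  edge (2, 10)→(0, 18): d=(-2,8) right/bottom  bias=-1
  edge (0, 18)→(2, 2): d=(2,-16) top-left  bias=+0
    (0,5)@(1, 11): e=[8,6,2] → X
    (1,5)@(3, 11): e=[-8,-10,34] → .
    (0,6)@(1, 13): e=[8,2,6] → X
    (1,6)@(3, 13): e=[-8,-14,38] → .
    (0,7)@(1, 15): e=[8,-2,10] → .
  covered (2 px):
    . . . . . . .
    . . . . . . .
    . . . . . . .
    . . . . . . .
    . . . . . . .
    X . . . . . .
    X . . . . . .
    . . . . . . .
    . . . . . . .
T2:
  2·area = 80
  edge (12, 4)→(0, 8): d=(-12,4) right/bottom  bias=-1
  edge (0, 8)→(4, 0): d=(4,-8) top-left  bias=+0
  edge (4, 0)→(12, 4): d=(8,4) right/bottom  bias=-1
    (2,0)@(5, 1): e=[64,12,4] → X
    (3,0)@(7, 1): e=[56,28,-4] → .
    (1,1)@(3, 3): e=[48,4,28] → X
    (3,1)@(7, 3): e=[32,36,12] → X
    (4,1)@(9, 3): e=[24,52,4] → X
    (5,1)@(11, 3): e=[16,68,-4] → .
    (1,2)@(3, 5): e=[24,12,44] → X
    (4,2)@(9, 5): e=[0,60,20] → .  [on edge]
    (0,3)@(1, 7): e=[8,4,68] → X
    (1,3)@(3, 7): e=[0,20,60] → .  [on edge]
    (2,3)@(5, 7): e=[-8,36,52] → .
    (3,3)@(7, 7): e=[-16,52,44] → .
  covered (9 px):
    . . X . . . .
    . X X X X . .
    . X X X . . .
    X . . . . . .
    . . . . . . .
    . . . . . . .
    . . . . . . .
    . . . . . . .
    . . . . . . .

Result: [20,20,40]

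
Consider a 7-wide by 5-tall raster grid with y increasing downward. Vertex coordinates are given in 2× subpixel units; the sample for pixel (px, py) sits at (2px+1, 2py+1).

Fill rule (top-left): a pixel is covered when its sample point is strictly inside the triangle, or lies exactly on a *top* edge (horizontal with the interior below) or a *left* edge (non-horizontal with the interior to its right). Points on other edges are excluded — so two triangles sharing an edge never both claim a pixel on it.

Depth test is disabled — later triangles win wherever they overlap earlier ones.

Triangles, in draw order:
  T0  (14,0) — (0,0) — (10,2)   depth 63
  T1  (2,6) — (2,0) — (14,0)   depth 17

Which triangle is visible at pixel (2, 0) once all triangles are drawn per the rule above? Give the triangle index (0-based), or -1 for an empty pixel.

T0:
  2·area = 28  (B↔C swapped to make it positive)
  edge (14, 0)→(10, 2): d=(-4,2) right/bottom  bias=-1
  edge (10, 2)→(0, 0): d=(-10,-2) top-left  bias=+0
  edge (0, 0)→(14, 0): d=(14,0) top-left  bias=+0
    (2,0)@(5, 1): e=[14,0,14] → █  [on edge]
    (3,0)@(7, 1): e=[10,4,14] → █
    (4,0)@(9, 1): e=[6,8,14] → █
    (5,0)@(11, 1): e=[2,12,14] → █
    (6,0)@(13, 1): e=[-2,16,14] → ·
    (2,1)@(5, 3): e=[6,-20,42] → ·
    (3,1)@(7, 3): e=[2,-16,42] → ·
    (4,1)@(9, 3): e=[-2,-12,42] → ·
    (5,1)@(11, 3): e=[-6,-8,42] → ·
  covered (4 px):
    · · █ █ █ █ ·
    · · · · · · ·
    · · · · · · ·
    · · · · · · ·
    · · · · · · ·
T1:
  2·area = 72
  edge (2, 6)→(2, 0): d=(0,-6) top-left  bias=+0
  edge (2, 0)→(14, 0): d=(12,0) top-left  bias=+0
  edge (14, 0)→(2, 6): d=(-12,6) right/bottom  bias=-1
    (1,0)@(3, 1): e=[6,12,54] → █
    (2,0)@(5, 1): e=[18,12,42] → █
    (3,0)@(7, 1): e=[30,12,30] → █
    (4,0)@(9, 1): e=[42,12,18] → █
    (5,0)@(11, 1): e=[54,12,6] → █
    (6,0)@(13, 1): e=[66,12,-6] → ·
    (1,1)@(3, 3): e=[6,36,30] → █
    (4,1)@(9, 3): e=[42,36,-6] → ·
    (5,1)@(11, 3): e=[54,36,-18] → ·
    (1,2)@(3, 5): e=[6,60,6] → █
    (2,2)@(5, 5): e=[18,60,-6] → ·
    (3,2)@(7, 5): e=[30,60,-18] → ·
  covered (9 px):
    · █ █ █ █ █ ·
    · █ █ █ · · ·
    · █ · · · · ·
    · · · · · · ·
    · · · · · · ·

Z-buffer (winner per pixel, '.' = empty):
  . 1 1 1 1 1 .
  . 1 1 1 . . .
  . 1 . . . . .
  . . . . . . .
  . . . . . . .

Result: 1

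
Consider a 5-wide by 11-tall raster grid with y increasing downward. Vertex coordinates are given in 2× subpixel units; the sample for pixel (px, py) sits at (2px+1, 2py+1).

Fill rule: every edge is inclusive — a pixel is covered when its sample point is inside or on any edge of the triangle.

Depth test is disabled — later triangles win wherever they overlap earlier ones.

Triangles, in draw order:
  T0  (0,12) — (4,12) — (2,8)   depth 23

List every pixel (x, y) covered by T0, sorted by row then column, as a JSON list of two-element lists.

T0:
  2·area = 16  (B↔C swapped to make it positive)
  edge (0, 12)→(2, 8): d=(2,-4) inclusive
  edge (2, 8)→(4, 12): d=(2,4) inclusive
  edge (4, 12)→(0, 12): d=(-4,0) inclusive
    (0,5)@(1, 11): e=[2,10,4] → X
    (1,5)@(3, 11): e=[10,2,4] → X
    (2,5)@(5, 11): e=[18,-6,4] → .
    (0,6)@(1, 13): e=[6,14,-4] → .
    (1,6)@(3, 13): e=[14,6,-4] → .
  covered (2 px):
    . . . . .
    . . . . .
    . . . . .
    . . . . .
    . . . . .
    X X . . .
    . . . . .
    . . . . .
    . . . . .
    . . . . .
    . . . . .

Result: [[0,5],[1,5]]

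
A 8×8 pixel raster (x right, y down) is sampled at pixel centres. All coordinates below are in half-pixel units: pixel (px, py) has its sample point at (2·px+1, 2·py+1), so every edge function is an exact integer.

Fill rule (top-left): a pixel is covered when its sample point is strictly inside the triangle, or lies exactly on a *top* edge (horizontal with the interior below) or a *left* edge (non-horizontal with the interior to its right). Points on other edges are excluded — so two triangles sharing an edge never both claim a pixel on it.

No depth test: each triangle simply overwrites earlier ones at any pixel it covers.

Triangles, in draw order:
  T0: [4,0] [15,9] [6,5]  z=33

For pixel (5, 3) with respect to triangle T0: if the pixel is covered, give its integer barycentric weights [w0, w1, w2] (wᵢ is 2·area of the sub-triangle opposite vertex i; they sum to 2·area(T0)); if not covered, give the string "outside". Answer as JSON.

T0:
  2·area = 37
  edge (4, 0)→(15, 9): d=(11,9) right/bottom  bias=-1
  edge (15, 9)→(6, 5): d=(-9,-4) top-left  bias=+0
  edge (6, 5)→(4, 0): d=(-2,-5) top-left  bias=+0
    (2,0)@(5, 1): e=[2,32,3] → X
    (3,0)@(7, 1): e=[-16,40,13] → .
    (2,1)@(5, 3): e=[24,14,-1] → .
    (3,1)@(7, 3): e=[6,22,9] → X
    (4,1)@(9, 3): e=[-12,30,19] → .
    (3,2)@(7, 5): e=[28,4,5] → X
    (4,2)@(9, 5): e=[10,12,15] → X
    (5,2)@(11, 5): e=[-8,20,25] → .
    (3,3)@(7, 7): e=[50,-14,1] → .
    (4,3)@(9, 7): e=[32,-6,11] → .
    (5,3)@(11, 7): e=[14,2,21] → X
    (6,3)@(13, 7): e=[-4,10,31] → .
    (7,4)@(15, 9): e=[0,0,37] → .  [on edge]
  covered (5 px):
    . . X . . . . .
    . . . X . . . .
    . . . X X . . .
    . . . . . X . .
    . . . . . . . .
    . . . . . . . .
    . . . . . . . .
    . . . . . . . .

Final: [2,21,14]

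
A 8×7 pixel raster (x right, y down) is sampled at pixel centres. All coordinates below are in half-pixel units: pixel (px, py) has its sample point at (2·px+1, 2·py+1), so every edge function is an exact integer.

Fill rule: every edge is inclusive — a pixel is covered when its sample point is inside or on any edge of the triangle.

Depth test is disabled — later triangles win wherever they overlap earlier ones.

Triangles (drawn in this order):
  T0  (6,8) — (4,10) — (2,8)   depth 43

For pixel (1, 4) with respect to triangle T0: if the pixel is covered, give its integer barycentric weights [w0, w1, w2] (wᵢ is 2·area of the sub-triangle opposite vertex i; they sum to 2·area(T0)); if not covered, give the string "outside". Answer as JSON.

T0:
  2·area = 8
  edge (6, 8)→(4, 10): d=(-2,2) inclusive
  edge (4, 10)→(2, 8): d=(-2,-2) inclusive
  edge (2, 8)→(6, 8): d=(4,0) inclusive
    (6,0)@(13, 1): e=[0,36,-28] → .  [on edge]
    (5,1)@(11, 3): e=[0,28,-20] → .  [on edge]
    (4,2)@(9, 5): e=[0,20,-12] → .  [on edge]
    (0,3)@(1, 7): e=[12,0,-4] → .  [on edge]
    (3,3)@(7, 7): e=[0,12,-4] → .  [on edge]
    (1,4)@(3, 9): e=[4,0,4] → X  [on edge]
    (2,4)@(5, 9): e=[0,4,4] → X  [on edge]
    (3,4)@(7, 9): e=[-4,8,4] → .
    (1,5)@(3, 11): e=[0,-4,12] → .  [on edge]
    (2,5)@(5, 11): e=[-4,0,12] → .  [on edge]
    (0,6)@(1, 13): e=[0,-12,20] → .  [on edge]
    (3,6)@(7, 13): e=[-12,0,20] → .  [on edge]
  covered (2 px):
    . . . . . . . .
    . . . . . . . .
    . . . . . . . .
    . . . . . . . .
    . X X . . . . .
    . . . . . . . .
    . . . . . . . .

Result: [0,4,4]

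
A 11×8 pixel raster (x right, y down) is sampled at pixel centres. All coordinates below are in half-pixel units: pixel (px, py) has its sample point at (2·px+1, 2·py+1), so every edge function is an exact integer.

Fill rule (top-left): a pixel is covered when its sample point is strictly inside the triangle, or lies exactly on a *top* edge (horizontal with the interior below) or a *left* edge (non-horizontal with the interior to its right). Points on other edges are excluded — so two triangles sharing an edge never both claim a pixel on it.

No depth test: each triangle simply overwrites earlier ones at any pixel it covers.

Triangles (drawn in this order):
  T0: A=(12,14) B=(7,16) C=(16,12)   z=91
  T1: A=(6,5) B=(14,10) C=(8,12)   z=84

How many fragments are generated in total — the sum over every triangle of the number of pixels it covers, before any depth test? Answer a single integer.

T0:
  2·area = 2
  edge (12, 14)→(7, 16): d=(-5,2) right/bottom  bias=-1
  edge (7, 16)→(16, 12): d=(9,-4) top-left  bias=+0
  edge (16, 12)→(12, 14): d=(-4,2) right/bottom  bias=-1
  covered (0 px):
    · · · · · · · · · · ·
    · · · · · · · · · · ·
    · · · · · · · · · · ·
    · · · · · · · · · · ·
    · · · · · · · · · · ·
    · · · · · · · · · · ·
    · · · · · · · · · · ·
    · · · · · · · · · · ·
T1:
  2·area = 46
  edge (6, 5)→(14, 10): d=(8,5) right/bottom  bias=-1
  edge (14, 10)→(8, 12): d=(-6,2) right/bottom  bias=-1
  edge (8, 12)→(6, 5): d=(-2,-7) top-left  bias=+0
    (3,3)@(7, 7): e=[11,32,3] → #
    (4,3)@(9, 7): e=[1,28,17] → #
    (5,3)@(11, 7): e=[-9,24,31] → ·
    (3,4)@(7, 9): e=[27,20,-1] → ·
    (4,4)@(9, 9): e=[17,16,13] → #
    (5,4)@(11, 9): e=[7,12,27] → #
    (6,4)@(13, 9): e=[-3,8,41] → ·
    (8,4)@(17, 9): e=[-23,0,69] → ·  [on edge]
    (4,5)@(9, 11): e=[33,4,9] → #
    (5,5)@(11, 11): e=[23,0,23] → ·  [on edge]
    (2,6)@(5, 13): e=[69,0,-23] → ·  [on edge]
    (4,6)@(9, 13): e=[49,-8,5] → ·
  covered (5 px):
    · · · · · · · · · · ·
    · · · · · · · · · · ·
    · · · · · · · · · · ·
    · · · # # · · · · · ·
    · · · · # # · · · · ·
    · · · · # · · · · · ·
    · · · · · · · · · · ·
    · · · · · · · · · · ·

Final: 5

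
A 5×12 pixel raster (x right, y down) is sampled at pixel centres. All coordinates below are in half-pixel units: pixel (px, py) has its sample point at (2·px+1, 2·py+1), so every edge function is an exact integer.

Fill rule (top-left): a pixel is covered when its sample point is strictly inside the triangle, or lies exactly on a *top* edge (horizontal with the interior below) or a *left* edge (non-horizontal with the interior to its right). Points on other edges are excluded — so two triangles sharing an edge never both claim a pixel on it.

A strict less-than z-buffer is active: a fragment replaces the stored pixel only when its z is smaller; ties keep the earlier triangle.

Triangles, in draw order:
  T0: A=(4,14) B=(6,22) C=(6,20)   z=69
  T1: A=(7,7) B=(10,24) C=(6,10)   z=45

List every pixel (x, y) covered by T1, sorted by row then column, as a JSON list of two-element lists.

T0:
  2·area = 4  (B↔C swapped to make it positive)
  edge (4, 14)→(6, 20): d=(2,6) right/bottom  bias=-1
  edge (6, 20)→(6, 22): d=(0,2) right/bottom  bias=-1
  edge (6, 22)→(4, 14): d=(-2,-8) top-left  bias=+0
    (0,2)@(1, 5): e=[0,10,-6] → ·  [on edge]
    (1,5)@(3, 11): e=[0,6,-2] → ·  [on edge]
    (2,8)@(5, 17): e=[0,2,2] → ·  [on edge]
    (3,11)@(7, 23): e=[0,-2,6] → ·  [on edge]
  covered (0 px):
    · · · · ·
    · · · · ·
    · · · · ·
    · · · · ·
    · · · · ·
    · · · · ·
    · · · · ·
    · · · · ·
    · · · · ·
    · · · · ·
    · · · · ·
    · · · · ·
T1:
  2·area = 26
  edge (7, 7)→(10, 24): d=(3,17) right/bottom  bias=-1
  edge (10, 24)→(6, 10): d=(-4,-14) top-left  bias=+0
  edge (6, 10)→(7, 7): d=(1,-3) top-left  bias=+0
    (4,0)@(9, 1): e=[-52,78,0] → ·  [on edge]
    (3,3)@(7, 7): e=[0,26,0] → ·  [on edge]
    (3,4)@(7, 9): e=[6,18,2] → █
    (4,4)@(9, 9): e=[-28,46,8] → ·
    (3,5)@(7, 11): e=[12,10,4] → █
    (4,5)@(9, 11): e=[-22,38,10] → ·
    (2,6)@(5, 13): e=[52,-26,0] → ·  [on edge]
    (3,6)@(7, 13): e=[18,2,6] → █
    (4,6)@(9, 13): e=[-16,30,12] → ·
    (3,7)@(7, 15): e=[24,-6,8] → ·
    (1,9)@(3, 19): e=[104,-78,0] → ·  [on edge]
    (4,9)@(9, 19): e=[2,6,18] → █
  covered (4 px):
    · · · · ·
    · · · · ·
    · · · · ·
    · · · · ·
    · · · █ ·
    · · · █ ·
    · · · █ ·
    · · · · ·
    · · · · ·
    · · · · █
    · · · · ·
    · · · · ·

Answer: [[3,4],[3,5],[3,6],[4,9]]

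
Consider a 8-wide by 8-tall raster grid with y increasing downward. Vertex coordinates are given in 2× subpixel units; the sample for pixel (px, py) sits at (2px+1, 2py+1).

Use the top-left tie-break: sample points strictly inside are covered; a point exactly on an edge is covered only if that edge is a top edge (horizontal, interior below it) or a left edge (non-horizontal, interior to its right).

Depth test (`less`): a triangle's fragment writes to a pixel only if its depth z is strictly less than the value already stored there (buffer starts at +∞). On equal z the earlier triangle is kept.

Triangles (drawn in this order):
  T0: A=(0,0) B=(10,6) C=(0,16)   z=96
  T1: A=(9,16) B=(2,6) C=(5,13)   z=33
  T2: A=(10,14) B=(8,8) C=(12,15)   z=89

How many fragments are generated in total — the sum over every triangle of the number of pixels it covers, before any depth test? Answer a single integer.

T0:
  2·area = 160
  edge (0, 0)→(10, 6): d=(10,6) right/bottom  bias=-1
  edge (10, 6)→(0, 16): d=(-10,10) right/bottom  bias=-1
  edge (0, 16)→(0, 0): d=(0,-16) top-left  bias=+0
    (0,0)@(1, 1): e=[4,140,16] → X
    (1,0)@(3, 1): e=[-8,120,48] → .
    (7,0)@(15, 1): e=[-80,0,240] → .  [on edge]
    (0,1)@(1, 3): e=[24,120,16] → X
    (1,1)@(3, 3): e=[12,100,48] → X
    (2,1)@(5, 3): e=[0,80,80] → .  [on edge]
    (6,1)@(13, 3): e=[-48,0,208] → .  [on edge]
    (0,2)@(1, 5): e=[44,100,16] → X
    (2,2)@(5, 5): e=[20,60,80] → X
    (3,2)@(7, 5): e=[8,40,112] → X
    (4,2)@(9, 5): e=[-4,20,144] → .
    (5,2)@(11, 5): e=[-16,0,176] → .  [on edge]
    (4,3)@(9, 7): e=[16,0,144] → .  [on edge]
    (3,4)@(7, 9): e=[48,0,112] → .  [on edge]
    (7,4)@(15, 9): e=[0,-80,240] → .  [on edge]
    (2,5)@(5, 11): e=[80,0,80] → .  [on edge]
    (1,6)@(3, 13): e=[112,0,48] → .  [on edge]
    (0,7)@(1, 15): e=[144,0,16] → .  [on edge]
  covered (17 px):
    X . . . . . . .
    X X . . . . . .
    X X X X . . . .
    X X X X . . . .
    X X X . . . . .
    X X . . . . . .
    X . . . . . . .
    . . . . . . . .
T1:
  2·area = 19  (B↔C swapped to make it positive)
  edge (9, 16)→(5, 13): d=(-4,-3) top-left  bias=+0
  edge (5, 13)→(2, 6): d=(-3,-7) top-left  bias=+0
  edge (2, 6)→(9, 16): d=(7,10) right/bottom  bias=-1
    (2,5)@(5, 11): e=[8,6,5] → X
    (3,5)@(7, 11): e=[14,20,-15] → .
    (2,6)@(5, 13): e=[0,0,19] → X  [on edge]
    (3,6)@(7, 13): e=[6,14,-1] → .
    (2,7)@(5, 15): e=[-8,-6,33] → .
  covered (2 px):
    . . . . . . . .
    . . . . . . . .
    . . . . . . . .
    . . . . . . . .
    . . . . . . . .
    . . X . . . . .
    . . X . . . . .
    . . . . . . . .
T2:
  2·area = 10
  edge (10, 14)→(8, 8): d=(-2,-6) top-left  bias=+0
  edge (8, 8)→(12, 15): d=(4,7) right/bottom  bias=-1
  edge (12, 15)→(10, 14): d=(-2,-1) top-left  bias=+0
    (3,2)@(7, 5): e=[0,-5,15] → .  [on edge]
    (4,5)@(9, 11): e=[0,5,5] → X  [on edge]
    (5,5)@(11, 11): e=[12,-9,7] → .
    (4,6)@(9, 13): e=[-4,13,1] → .
  covered (1 px):
    . . . . . . . .
    . . . . . . . .
    . . . . . . . .
    . . . . . . . .
    . . . . . . . .
    . . . . X . . .
    . . . . . . . .
    . . . . . . . .

Result: 20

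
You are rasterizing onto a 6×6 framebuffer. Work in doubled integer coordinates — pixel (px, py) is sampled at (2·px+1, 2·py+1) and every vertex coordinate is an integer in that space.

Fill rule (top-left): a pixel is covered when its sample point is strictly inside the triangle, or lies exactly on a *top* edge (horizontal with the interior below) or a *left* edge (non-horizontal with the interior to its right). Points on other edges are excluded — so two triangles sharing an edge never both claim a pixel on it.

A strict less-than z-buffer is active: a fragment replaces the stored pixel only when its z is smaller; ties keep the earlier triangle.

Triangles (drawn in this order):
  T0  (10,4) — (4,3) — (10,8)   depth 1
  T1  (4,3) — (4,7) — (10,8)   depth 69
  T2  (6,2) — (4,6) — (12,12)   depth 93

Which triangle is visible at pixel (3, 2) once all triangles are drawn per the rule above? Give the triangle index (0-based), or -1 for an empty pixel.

T0:
  2·area = 24  (B↔C swapped to make it positive)
  edge (10, 4)→(10, 8): d=(0,4) right/bottom  bias=-1
  edge (10, 8)→(4, 3): d=(-6,-5) top-left  bias=+0
  edge (4, 3)→(10, 4): d=(6,1) right/bottom  bias=-1
    (3,2)@(7, 5): e=[12,3,9] → X
    (4,2)@(9, 5): e=[4,13,7] → X
    (5,2)@(11, 5): e=[-4,23,5] → .
    (3,3)@(7, 7): e=[12,-9,21] → .
    (4,3)@(9, 7): e=[4,1,19] → X
    (5,3)@(11, 7): e=[-4,11,17] → .
    (4,4)@(9, 9): e=[4,-11,31] → .
  covered (3 px):
    . . . . . .
    . . . . . .
    . . . X X .
    . . . . X .
    . . . . . .
    . . . . . .
T1:
  2·area = 24  (B↔C swapped to make it positive)
  edge (4, 3)→(10, 8): d=(6,5) right/bottom  bias=-1
  edge (10, 8)→(4, 7): d=(-6,-1) top-left  bias=+0
  edge (4, 7)→(4, 3): d=(0,-4) top-left  bias=+0
    (2,2)@(5, 5): e=[7,13,4] → X
    (3,2)@(7, 5): e=[-3,15,12] → .
    (2,3)@(5, 7): e=[19,1,4] → X
    (3,3)@(7, 7): e=[9,3,12] → X
    (4,3)@(9, 7): e=[-1,5,20] → .
    (2,4)@(5, 9): e=[31,-11,4] → .
    (3,4)@(7, 9): e=[21,-9,12] → .
  covered (3 px):
    . . . . . .
    . . . . . .
    . . X . . .
    . . X X . .
    . . . . . .
    . . . . . .
T2:
  2·area = 44  (B↔C swapped to make it positive)
  edge (6, 2)→(12, 12): d=(6,10) right/bottom  bias=-1
  edge (12, 12)→(4, 6): d=(-8,-6) top-left  bias=+0
  edge (4, 6)→(6, 2): d=(2,-4) top-left  bias=+0
    (2,2)@(5, 5): e=[28,14,2] → X
    (3,2)@(7, 5): e=[8,26,10] → X
    (4,2)@(9, 5): e=[-12,38,18] → .
    (2,3)@(5, 7): e=[40,-2,6] → .
    (3,3)@(7, 7): e=[20,10,14] → X
    (4,3)@(9, 7): e=[0,22,22] → .  [on edge]
    (3,4)@(7, 9): e=[32,-6,18] → .
    (4,4)@(9, 9): e=[12,6,26] → X
    (5,4)@(11, 9): e=[-8,18,34] → .
    (4,5)@(9, 11): e=[24,-10,30] → .
    (5,5)@(11, 11): e=[4,2,38] → X
  covered (5 px):
    . . . . . .
    . . . . . .
    . . X X . .
    . . . X . .
    . . . . X .
    . . . . . X

Z-buffer (winner per pixel, '.' = empty):
  . . . . . .
  . . . . . .
  . . 1 0 0 .
  . . 1 1 0 .
  . . . . 2 .
  . . . . . 2

Final: 0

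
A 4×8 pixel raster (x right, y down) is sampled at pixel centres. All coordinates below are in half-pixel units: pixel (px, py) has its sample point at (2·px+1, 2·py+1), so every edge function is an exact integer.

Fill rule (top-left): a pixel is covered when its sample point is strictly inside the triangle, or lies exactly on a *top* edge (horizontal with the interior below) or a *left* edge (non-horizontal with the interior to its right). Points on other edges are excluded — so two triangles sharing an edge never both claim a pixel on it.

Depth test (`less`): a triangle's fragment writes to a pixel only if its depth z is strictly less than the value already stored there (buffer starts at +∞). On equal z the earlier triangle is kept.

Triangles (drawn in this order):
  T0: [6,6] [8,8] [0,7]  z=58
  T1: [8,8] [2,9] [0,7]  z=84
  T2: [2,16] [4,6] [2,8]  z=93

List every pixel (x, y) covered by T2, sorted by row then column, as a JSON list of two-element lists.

T0:
  2·area = 14
  edge (6, 6)→(8, 8): d=(2,2) right/bottom  bias=-1
  edge (8, 8)→(0, 7): d=(-8,-1) top-left  bias=+0
  edge (0, 7)→(6, 6): d=(6,-1) top-left  bias=+0
    (0,0)@(1, 1): e=[0,49,-35] → ·  [on edge]
    (1,1)@(3, 3): e=[0,35,-21] → ·  [on edge]
    (2,2)@(5, 5): e=[0,21,-7] → ·  [on edge]
    (0,3)@(1, 7): e=[12,1,1] → #
    (1,3)@(3, 7): e=[8,3,3] → #
    (2,3)@(5, 7): e=[4,5,5] → #
    (3,3)@(7, 7): e=[0,7,7] → ·  [on edge]
    (0,4)@(1, 9): e=[16,-15,13] → ·
    (1,4)@(3, 9): e=[12,-13,15] → ·
    (2,4)@(5, 9): e=[8,-11,17] → ·
  covered (3 px):
    · · · ·
    · · · ·
    · · · ·
    # # # ·
    · · · ·
    · · · ·
    · · · ·
    · · · ·
T1:
  2·area = 14
  edge (8, 8)→(2, 9): d=(-6,1) right/bottom  bias=-1
  edge (2, 9)→(0, 7): d=(-2,-2) top-left  bias=+0
  edge (0, 7)→(8, 8): d=(8,1) right/bottom  bias=-1
  covered (0 px):
    · · · ·
    · · · ·
    · · · ·
    · · · ·
    · · · ·
    · · · ·
    · · · ·
    · · · ·
T2:
  2·area = 16  (B↔C swapped to make it positive)
  edge (2, 16)→(2, 8): d=(0,-8) top-left  bias=+0
  edge (2, 8)→(4, 6): d=(2,-2) top-left  bias=+0
  edge (4, 6)→(2, 16): d=(-2,10) right/bottom  bias=-1
    (2,0)@(5, 1): e=[24,-8,0] → ·  [on edge]
    (3,1)@(7, 3): e=[40,0,-24] → ·  [on edge]
    (2,2)@(5, 5): e=[24,0,-8] → ·  [on edge]
    (1,3)@(3, 7): e=[8,0,8] → #  [on edge]
    (2,3)@(5, 7): e=[24,4,-12] → ·
    (0,4)@(1, 9): e=[-8,0,24] → ·  [on edge]
    (1,4)@(3, 9): e=[8,4,4] → #
    (2,4)@(5, 9): e=[24,8,-16] → ·
    (1,5)@(3, 11): e=[8,8,0] → ·  [on edge]
  covered (2 px):
    · · · ·
    · · · ·
    · · · ·
    · # · ·
    · # · ·
    · · · ·
    · · · ·
    · · · ·

Result: [[1,3],[1,4]]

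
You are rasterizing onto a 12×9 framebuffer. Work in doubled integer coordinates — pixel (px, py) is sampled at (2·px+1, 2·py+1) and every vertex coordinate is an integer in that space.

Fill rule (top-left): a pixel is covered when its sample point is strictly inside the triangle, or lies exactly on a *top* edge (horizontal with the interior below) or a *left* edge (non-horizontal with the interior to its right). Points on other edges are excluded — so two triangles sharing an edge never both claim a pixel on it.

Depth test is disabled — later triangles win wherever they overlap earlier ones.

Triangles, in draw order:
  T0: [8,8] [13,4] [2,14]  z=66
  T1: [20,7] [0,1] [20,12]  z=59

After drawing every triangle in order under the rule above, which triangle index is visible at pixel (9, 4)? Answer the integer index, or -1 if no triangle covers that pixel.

T0:
  2·area = 6
  edge (8, 8)→(13, 4): d=(5,-4) top-left  bias=+0
  edge (13, 4)→(2, 14): d=(-11,10) right/bottom  bias=-1
  edge (2, 14)→(8, 8): d=(6,-6) top-left  bias=+0
    (7,0)@(15, 1): e=[-7,13,0] → ·  [on edge]
    (6,1)@(13, 3): e=[-5,11,0] → ·  [on edge]
    (5,2)@(11, 5): e=[-3,9,0] → ·  [on edge]
    (4,3)@(9, 7): e=[-1,7,0] → ·  [on edge]
    (3,4)@(7, 9): e=[1,5,0] → #  [on edge]
    (4,4)@(9, 9): e=[9,-15,12] → ·
    (2,5)@(5, 11): e=[3,3,0] → #  [on edge]
    (3,5)@(7, 11): e=[11,-17,12] → ·
    (1,6)@(3, 13): e=[5,1,0] → #  [on edge]
    (2,6)@(5, 13): e=[13,-19,12] → ·
    (0,7)@(1, 15): e=[7,-1,0] → ·  [on edge]
    (1,7)@(3, 15): e=[15,-21,12] → ·
  covered (3 px):
    · · · · · · · · · · · ·
    · · · · · · · · · · · ·
    · · · · · · · · · · · ·
    · · · · · · · · · · · ·
    · · · # · · · · · · · ·
    · · # · · · · · · · · ·
    · # · · · · · · · · · ·
    · · · · · · · · · · · ·
    · · · · · · · · · · · ·
T1:
  2·area = 100  (B↔C swapped to make it positive)
  edge (20, 7)→(20, 12): d=(0,5) right/bottom  bias=-1
  edge (20, 12)→(0, 1): d=(-20,-11) top-left  bias=+0
  edge (0, 1)→(20, 7): d=(20,6) right/bottom  bias=-1
    (2,1)@(5, 3): e=[75,15,10] → #
    (3,1)@(7, 3): e=[65,37,-2] → ·
    (2,2)@(5, 5): e=[75,-25,50] → ·
    (4,2)@(9, 5): e=[55,19,26] → #
    (5,2)@(11, 5): e=[45,41,14] → #
    (6,2)@(13, 5): e=[35,63,2] → #
    (7,2)@(15, 5): e=[25,85,-10] → ·
    (4,3)@(9, 7): e=[55,-21,66] → ·
    (5,3)@(11, 7): e=[45,1,54] → #
    (7,3)@(15, 7): e=[25,45,30] → #
    (8,3)@(17, 7): e=[15,67,18] → #
    (9,3)@(19, 7): e=[5,89,6] → #
  covered (13 px):
    · · · · · · · · · · · ·
    · · # · · · · · · · · ·
    · · · · # # # · · · · ·
    · · · · · # # # # # · ·
    · · · · · · · # # # · ·
    · · · · · · · · · # · ·
    · · · · · · · · · · · ·
    · · · · · · · · · · · ·
    · · · · · · · · · · · ·

Z-buffer (winner per pixel, '.' = empty):
  . . . . . . . . . . . .
  . . 1 . . . . . . . . .
  . . . . 1 1 1 . . . . .
  . . . . . 1 1 1 1 1 . .
  . . . 0 . . . 1 1 1 . .
  . . 0 . . . . . . 1 . .
  . 0 . . . . . . . . . .
  . . . . . . . . . . . .
  . . . . . . . . . . . .

Answer: 1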